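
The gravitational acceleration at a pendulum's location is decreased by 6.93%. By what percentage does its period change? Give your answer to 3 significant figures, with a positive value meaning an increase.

T ∝ 1/√g, so T'/T = 1/√(0.9307) = 1.037.
Percentage change in T = (1.037 − 1) × 100% = 3.66%.

3.66%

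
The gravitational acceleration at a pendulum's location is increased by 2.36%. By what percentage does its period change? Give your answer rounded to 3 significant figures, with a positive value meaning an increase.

-1.16%

T ∝ 1/√g, so T'/T = 1/√(1.024) = 0.9884.
Percentage change in T = (0.9884 − 1) × 100% = -1.16%.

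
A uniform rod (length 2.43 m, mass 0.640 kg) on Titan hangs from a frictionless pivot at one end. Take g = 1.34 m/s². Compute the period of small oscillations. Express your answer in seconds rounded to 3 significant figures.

For a physical pendulum T = 2π√(I/(mgd)), with d = 1.215 m from pivot to centre of mass.
I_cm = mL²/12 = 0.640 × 2.43²/12 = 0.3149 kg·m²; I = I_cm + md² = 0.3149 + 0.640 × 1.215² = 1.260 kg·m².
T = 2π√(1.260/(0.640 × 1.34 × 1.215)) = 6.91 s.

6.91 s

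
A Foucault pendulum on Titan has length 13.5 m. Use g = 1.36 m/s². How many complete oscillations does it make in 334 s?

T = 2π√(L/g) = 2π√(13.5/1.36) = 19.80 s.
Number of complete oscillations = ⌊334/19.80⌋ = ⌊16.87⌋ = 16.

16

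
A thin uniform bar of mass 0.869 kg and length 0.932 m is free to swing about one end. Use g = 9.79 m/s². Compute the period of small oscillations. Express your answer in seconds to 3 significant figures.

1.58 s

For a physical pendulum T = 2π√(I/(mgd)), with d = 0.4660 m from pivot to centre of mass.
I_cm = mL²/12 = 0.869 × 0.932²/12 = 0.06290 kg·m²; I = I_cm + md² = 0.06290 + 0.869 × 0.4660² = 0.2516 kg·m².
T = 2π√(0.2516/(0.869 × 9.79 × 0.4660)) = 1.58 s.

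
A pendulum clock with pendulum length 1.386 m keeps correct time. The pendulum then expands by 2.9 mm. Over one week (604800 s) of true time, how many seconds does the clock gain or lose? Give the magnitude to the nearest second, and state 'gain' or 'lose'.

lose 632 s

T ∝ √L, so T'/T = √(1.38890/1.386) = 1.00105.
In 604800 s of true time the clock registers 604800/1.00105 = 604168.3 s, so it loses 632 s.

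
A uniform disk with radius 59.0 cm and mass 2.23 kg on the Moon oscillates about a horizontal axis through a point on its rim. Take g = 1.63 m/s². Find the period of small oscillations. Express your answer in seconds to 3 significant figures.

4.63 s

I_cm = ½mr² = 0.3881 kg·m². The pivot is at distance d = 0.590 m from the centre of mass.
By the parallel-axis theorem, I = I_cm + md² = 0.3881 + 0.7763 = 1.164 kg·m².
T = 2π√(I/(mgd)) = 2π√(1.164/(2.23 × 1.63 × 0.590)) = 4.63 s.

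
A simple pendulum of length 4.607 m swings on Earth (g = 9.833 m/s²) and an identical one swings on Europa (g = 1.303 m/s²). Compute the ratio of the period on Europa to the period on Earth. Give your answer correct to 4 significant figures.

T ∝ 1/√g, so T₂/T₁ = √(g₁/g₂) = √(9.833/1.303) = 2.747.

2.747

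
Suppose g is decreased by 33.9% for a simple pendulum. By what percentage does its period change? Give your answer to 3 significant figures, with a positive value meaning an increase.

23.0%

T ∝ 1/√g, so T'/T = 1/√(0.6610) = 1.230.
Percentage change in T = (1.230 − 1) × 100% = 23.0%.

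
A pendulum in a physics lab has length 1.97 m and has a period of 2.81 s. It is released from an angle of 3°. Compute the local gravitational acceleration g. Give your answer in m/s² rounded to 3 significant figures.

9.85 m/s²

From T = 2π√(L/g), g = 4π²L/T² = 4π² × 1.97/2.810² = 9.85 m/s².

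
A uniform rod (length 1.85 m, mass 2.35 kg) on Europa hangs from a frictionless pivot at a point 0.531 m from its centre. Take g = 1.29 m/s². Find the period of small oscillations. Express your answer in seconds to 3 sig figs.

For a physical pendulum T = 2π√(I/(mgd)), with d = 0.5310 m from pivot to centre of mass.
I_cm = mL²/12 = 2.35 × 1.85²/12 = 0.6702 kg·m²; I = I_cm + md² = 0.6702 + 2.35 × 0.5310² = 1.333 kg·m².
T = 2π√(1.333/(2.35 × 1.29 × 0.5310)) = 5.72 s.

5.72 s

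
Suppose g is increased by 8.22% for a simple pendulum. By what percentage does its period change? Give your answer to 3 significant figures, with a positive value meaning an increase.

T ∝ 1/√g, so T'/T = 1/√(1.082) = 0.9613.
Percentage change in T = (0.9613 − 1) × 100% = -3.87%.

-3.87%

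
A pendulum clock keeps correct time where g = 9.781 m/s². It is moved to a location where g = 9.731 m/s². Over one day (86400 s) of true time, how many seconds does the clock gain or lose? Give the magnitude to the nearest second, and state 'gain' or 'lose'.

The clock's period scales as T ∝ 1/√g, so T'/T = √(9.781/9.731) = 1.00257.
In 86400 s of true time the clock registers 86400/1.00257 = 86178.9 s, so it loses 221 s.

lose 221 s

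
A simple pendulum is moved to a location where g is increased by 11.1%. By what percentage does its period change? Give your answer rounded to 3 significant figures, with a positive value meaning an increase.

-5.13%

T ∝ 1/√g, so T'/T = 1/√(1.111) = 0.9487.
Percentage change in T = (0.9487 − 1) × 100% = -5.13%.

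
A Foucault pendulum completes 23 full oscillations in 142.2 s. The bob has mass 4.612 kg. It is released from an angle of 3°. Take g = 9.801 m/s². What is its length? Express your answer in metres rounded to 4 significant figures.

9.490 m

T = 142.2/23 = 6.1826 s.
From T = 2π√(L/g), L = gT²/(4π²) = 9.801 × 6.1826²/(4π²) = 9.490 m.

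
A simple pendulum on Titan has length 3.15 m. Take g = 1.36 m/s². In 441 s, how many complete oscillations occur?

46

T = 2π√(L/g) = 2π√(3.15/1.36) = 9.562 s.
Number of complete oscillations = ⌊441/9.562⌋ = ⌊46.12⌋ = 46.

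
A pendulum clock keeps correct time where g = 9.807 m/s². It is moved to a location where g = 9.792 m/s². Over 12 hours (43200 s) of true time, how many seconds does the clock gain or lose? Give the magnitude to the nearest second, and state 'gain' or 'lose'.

lose 33 s

The clock's period scales as T ∝ 1/√g, so T'/T = √(9.807/9.792) = 1.00077.
In 43200 s of true time the clock registers 43200/1.00077 = 43166.9 s, so it loses 33 s.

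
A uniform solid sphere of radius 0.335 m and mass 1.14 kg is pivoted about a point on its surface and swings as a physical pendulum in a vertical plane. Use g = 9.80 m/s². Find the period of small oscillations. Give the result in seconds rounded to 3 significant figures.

I_cm = (2/5)mr² = 0.05117 kg·m². The pivot is at distance d = 0.335 m from the centre of mass.
By the parallel-axis theorem, I = I_cm + md² = 0.05117 + 0.1279 = 0.1791 kg·m².
T = 2π√(I/(mgd)) = 2π√(0.1791/(1.14 × 9.80 × 0.335)) = 1.37 s.

1.37 s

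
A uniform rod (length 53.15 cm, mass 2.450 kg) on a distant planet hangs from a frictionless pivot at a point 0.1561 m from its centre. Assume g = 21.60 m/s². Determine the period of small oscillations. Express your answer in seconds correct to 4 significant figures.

For a physical pendulum T = 2π√(I/(mgd)), with d = 0.15610 m from pivot to centre of mass.
I_cm = mL²/12 = 2.450 × 0.5315²/12 = 0.057676 kg·m²; I = I_cm + md² = 0.057676 + 2.450 × 0.15610² = 0.11738 kg·m².
T = 2π√(0.11738/(2.450 × 21.60 × 0.15610)) = 0.7490 s.

0.7490 s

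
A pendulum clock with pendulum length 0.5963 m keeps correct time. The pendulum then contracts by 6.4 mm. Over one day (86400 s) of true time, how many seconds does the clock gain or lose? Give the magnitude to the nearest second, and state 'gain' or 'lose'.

T ∝ √L, so T'/T = √(0.58990/0.5963) = 0.994619.
In 86400 s of true time the clock registers 86400/0.994619 = 86867.4 s, so it gains 467 s.

gain 467 s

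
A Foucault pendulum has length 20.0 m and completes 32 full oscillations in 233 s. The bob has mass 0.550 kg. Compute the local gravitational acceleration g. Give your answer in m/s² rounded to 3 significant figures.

T = 233/32 = 7.281 s.
From T = 2π√(L/g), g = 4π²L/T² = 4π² × 20.0/7.281² = 14.9 m/s².

14.9 m/s²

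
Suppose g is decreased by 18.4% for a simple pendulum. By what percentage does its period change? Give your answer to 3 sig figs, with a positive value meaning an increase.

10.7%

T ∝ 1/√g, so T'/T = 1/√(0.8160) = 1.107.
Percentage change in T = (1.107 − 1) × 100% = 10.7%.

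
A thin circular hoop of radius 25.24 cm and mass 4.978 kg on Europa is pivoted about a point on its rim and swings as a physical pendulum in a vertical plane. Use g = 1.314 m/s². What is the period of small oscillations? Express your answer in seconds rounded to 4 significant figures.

3.894 s

I_cm = mr² = 0.31713 kg·m². The pivot is at distance d = 0.2524 m from the centre of mass.
By the parallel-axis theorem, I = I_cm + md² = 0.31713 + 0.31713 = 0.63425 kg·m².
T = 2π√(I/(mgd)) = 2π√(0.63425/(4.978 × 1.314 × 0.2524)) = 3.894 s.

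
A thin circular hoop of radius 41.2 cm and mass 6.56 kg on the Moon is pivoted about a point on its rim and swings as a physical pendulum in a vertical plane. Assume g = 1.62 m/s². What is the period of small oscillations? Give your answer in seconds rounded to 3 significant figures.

4.48 s

I_cm = mr² = 1.114 kg·m². The pivot is at distance d = 0.412 m from the centre of mass.
By the parallel-axis theorem, I = I_cm + md² = 1.114 + 1.114 = 2.227 kg·m².
T = 2π√(I/(mgd)) = 2π√(2.227/(6.56 × 1.62 × 0.412)) = 4.48 s.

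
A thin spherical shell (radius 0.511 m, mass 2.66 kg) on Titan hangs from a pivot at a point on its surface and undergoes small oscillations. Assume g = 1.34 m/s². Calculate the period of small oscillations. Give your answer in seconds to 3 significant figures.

I_cm = (2/3)mr² = 0.4631 kg·m². The pivot is at distance d = 0.511 m from the centre of mass.
By the parallel-axis theorem, I = I_cm + md² = 0.4631 + 0.6946 = 1.158 kg·m².
T = 2π√(I/(mgd)) = 2π√(1.158/(2.66 × 1.34 × 0.511)) = 5.01 s.

5.01 s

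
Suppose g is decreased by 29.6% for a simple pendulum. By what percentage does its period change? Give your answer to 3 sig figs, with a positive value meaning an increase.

19.2%

T ∝ 1/√g, so T'/T = 1/√(0.7040) = 1.192.
Percentage change in T = (1.192 − 1) × 100% = 19.2%.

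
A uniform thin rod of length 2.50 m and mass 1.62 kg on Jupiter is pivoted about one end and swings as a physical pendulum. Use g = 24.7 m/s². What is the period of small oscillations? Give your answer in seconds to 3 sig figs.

1.63 s

For a physical pendulum T = 2π√(I/(mgd)), with d = 1.250 m from pivot to centre of mass.
I_cm = mL²/12 = 1.62 × 2.50²/12 = 0.8438 kg·m²; I = I_cm + md² = 0.8438 + 1.62 × 1.250² = 3.375 kg·m².
T = 2π√(3.375/(1.62 × 24.7 × 1.250)) = 1.63 s.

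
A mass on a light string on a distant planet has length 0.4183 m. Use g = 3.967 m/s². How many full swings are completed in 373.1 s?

T = 2π√(L/g) = 2π√(0.4183/3.967) = 2.0403 s.
Number of complete oscillations = ⌊373.1/2.0403⌋ = ⌊182.87⌋ = 182.

182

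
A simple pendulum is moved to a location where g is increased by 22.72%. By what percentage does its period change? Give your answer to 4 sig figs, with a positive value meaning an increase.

-9.730%

T ∝ 1/√g, so T'/T = 1/√(1.2272) = 0.90270.
Percentage change in T = (0.90270 − 1) × 100% = -9.730%.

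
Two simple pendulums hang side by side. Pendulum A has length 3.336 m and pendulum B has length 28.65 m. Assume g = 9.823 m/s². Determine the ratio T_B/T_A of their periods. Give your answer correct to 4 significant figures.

2.931

T ∝ √L, so T_B/T_A = √(L_B/L_A) = √(28.65/3.336) = 2.931.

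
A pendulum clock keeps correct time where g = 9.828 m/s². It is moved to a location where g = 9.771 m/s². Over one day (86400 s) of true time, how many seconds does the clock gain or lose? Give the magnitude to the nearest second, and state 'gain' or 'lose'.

The clock's period scales as T ∝ 1/√g, so T'/T = √(9.828/9.771) = 1.00291.
In 86400 s of true time the clock registers 86400/1.00291 = 86149.1 s, so it loses 251 s.

lose 251 s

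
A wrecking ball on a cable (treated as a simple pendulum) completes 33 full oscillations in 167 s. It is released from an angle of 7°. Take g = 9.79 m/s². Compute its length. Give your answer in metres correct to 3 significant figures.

T = 167/33 = 5.061 s.
From T = 2π√(L/g), L = gT²/(4π²) = 9.79 × 5.061²/(4π²) = 6.35 m.

6.35 m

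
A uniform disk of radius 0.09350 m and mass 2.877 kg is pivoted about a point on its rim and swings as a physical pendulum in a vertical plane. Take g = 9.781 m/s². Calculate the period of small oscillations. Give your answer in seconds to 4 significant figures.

I_cm = ½mr² = 0.012576 kg·m². The pivot is at distance d = 0.09350 m from the centre of mass.
By the parallel-axis theorem, I = I_cm + md² = 0.012576 + 0.025151 = 0.037727 kg·m².
T = 2π√(I/(mgd)) = 2π√(0.037727/(2.877 × 9.781 × 0.09350)) = 0.7524 s.

0.7524 s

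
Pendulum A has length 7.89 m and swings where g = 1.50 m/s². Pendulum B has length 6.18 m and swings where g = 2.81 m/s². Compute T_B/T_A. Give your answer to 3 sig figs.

0.647

T = 2π√(L/g), so T_B/T_A = √((L_B/g_B)/(L_A/g_A)) = √((6.18/2.81)/(7.89/1.50)) = 0.647.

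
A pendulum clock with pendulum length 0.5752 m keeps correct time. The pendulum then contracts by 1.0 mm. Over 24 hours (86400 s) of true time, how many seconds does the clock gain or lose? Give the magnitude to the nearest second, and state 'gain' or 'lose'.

gain 75 s

T ∝ √L, so T'/T = √(0.57420/0.5752) = 0.999130.
In 86400 s of true time the clock registers 86400/0.999130 = 86475.2 s, so it gains 75 s.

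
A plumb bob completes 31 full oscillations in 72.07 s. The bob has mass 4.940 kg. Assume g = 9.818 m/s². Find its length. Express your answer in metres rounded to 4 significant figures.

1.344 m

T = 72.07/31 = 2.3248 s.
From T = 2π√(L/g), L = gT²/(4π²) = 9.818 × 2.3248²/(4π²) = 1.344 m.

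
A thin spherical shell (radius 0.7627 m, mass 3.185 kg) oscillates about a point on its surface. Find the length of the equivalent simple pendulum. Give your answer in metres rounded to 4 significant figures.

The equivalent simple-pendulum length is L_eq = I/(md), where I is about the pivot and d = 0.76270 m.
I_cm = (2/3)mR² = 1.2352 kg·m², so I = I_cm + md² = 1.2352 + 1.8528 = 3.0879 kg·m².
L_eq = 3.0879/(3.185 × 0.76270) = 1.271 m.

1.271 m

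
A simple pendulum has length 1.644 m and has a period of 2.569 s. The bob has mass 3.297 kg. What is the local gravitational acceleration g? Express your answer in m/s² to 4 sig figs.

From T = 2π√(L/g), g = 4π²L/T² = 4π² × 1.644/2.5690² = 9.834 m/s².

9.834 m/s²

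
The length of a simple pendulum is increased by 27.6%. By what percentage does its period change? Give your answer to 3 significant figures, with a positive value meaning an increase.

13.0%

T ∝ √L, so T'/T = √(1.276) = 1.130.
Percentage change in T = (1.130 − 1) × 100% = 13.0%.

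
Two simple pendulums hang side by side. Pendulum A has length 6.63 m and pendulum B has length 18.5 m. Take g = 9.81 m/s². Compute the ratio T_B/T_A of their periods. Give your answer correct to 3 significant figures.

1.67

T ∝ √L, so T_B/T_A = √(L_B/L_A) = √(18.5/6.63) = 1.67.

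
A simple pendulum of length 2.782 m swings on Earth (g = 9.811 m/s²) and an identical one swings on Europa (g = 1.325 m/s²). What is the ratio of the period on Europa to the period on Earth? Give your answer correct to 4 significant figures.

T ∝ 1/√g, so T₂/T₁ = √(g₁/g₂) = √(9.811/1.325) = 2.721.

2.721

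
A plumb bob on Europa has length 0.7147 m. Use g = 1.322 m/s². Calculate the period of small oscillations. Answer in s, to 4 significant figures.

4.620 s

T = 2π√(L/g) = 2π√(0.7147/1.322) = 2π × 0.73527 = 4.620 s.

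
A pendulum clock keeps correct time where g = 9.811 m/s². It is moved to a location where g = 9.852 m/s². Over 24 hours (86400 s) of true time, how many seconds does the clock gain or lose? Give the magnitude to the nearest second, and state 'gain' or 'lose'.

gain 180 s

The clock's period scales as T ∝ 1/√g, so T'/T = √(9.811/9.852) = 0.997917.
In 86400 s of true time the clock registers 86400/0.997917 = 86580.3 s, so it gains 180 s.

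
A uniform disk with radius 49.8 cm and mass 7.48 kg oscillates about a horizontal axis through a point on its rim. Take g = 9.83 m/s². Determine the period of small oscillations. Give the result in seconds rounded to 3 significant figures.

1.73 s

I_cm = ½mr² = 0.9275 kg·m². The pivot is at distance d = 0.498 m from the centre of mass.
By the parallel-axis theorem, I = I_cm + md² = 0.9275 + 1.855 = 2.783 kg·m².
T = 2π√(I/(mgd)) = 2π√(2.783/(7.48 × 9.83 × 0.498)) = 1.73 s.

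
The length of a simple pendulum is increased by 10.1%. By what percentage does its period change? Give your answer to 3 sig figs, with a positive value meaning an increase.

4.93%

T ∝ √L, so T'/T = √(1.101) = 1.049.
Percentage change in T = (1.049 − 1) × 100% = 4.93%.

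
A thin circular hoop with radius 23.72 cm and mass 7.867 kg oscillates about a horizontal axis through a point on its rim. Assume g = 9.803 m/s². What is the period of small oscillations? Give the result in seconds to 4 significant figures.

I_cm = mr² = 0.44263 kg·m². The pivot is at distance d = 0.2372 m from the centre of mass.
By the parallel-axis theorem, I = I_cm + md² = 0.44263 + 0.44263 = 0.88526 kg·m².
T = 2π√(I/(mgd)) = 2π√(0.88526/(7.867 × 9.803 × 0.2372)) = 1.382 s.

1.382 s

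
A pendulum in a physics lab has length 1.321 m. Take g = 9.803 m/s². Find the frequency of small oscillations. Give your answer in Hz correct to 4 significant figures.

T = 2π√(L/g) = 2π√(1.321/9.803) = 2.3065 s, so f = 1/T = 0.4336 Hz.

0.4336 Hz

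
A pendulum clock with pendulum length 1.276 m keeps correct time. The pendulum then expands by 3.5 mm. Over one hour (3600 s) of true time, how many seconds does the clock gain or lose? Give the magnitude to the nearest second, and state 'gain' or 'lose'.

lose 5 s

T ∝ √L, so T'/T = √(1.27950/1.276) = 1.00137.
In 3600 s of true time the clock registers 3600/1.00137 = 3595.1 s, so it loses 5 s.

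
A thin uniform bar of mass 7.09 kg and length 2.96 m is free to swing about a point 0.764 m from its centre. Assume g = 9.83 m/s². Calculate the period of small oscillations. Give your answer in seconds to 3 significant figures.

For a physical pendulum T = 2π√(I/(mgd)), with d = 0.7640 m from pivot to centre of mass.
I_cm = mL²/12 = 7.09 × 2.96²/12 = 5.177 kg·m²; I = I_cm + md² = 5.177 + 7.09 × 0.7640² = 9.315 kg·m².
T = 2π√(9.315/(7.09 × 9.83 × 0.7640)) = 2.63 s.

2.63 s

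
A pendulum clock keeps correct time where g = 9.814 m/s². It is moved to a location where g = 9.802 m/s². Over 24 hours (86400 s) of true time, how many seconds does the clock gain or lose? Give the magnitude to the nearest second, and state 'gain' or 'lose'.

lose 53 s

The clock's period scales as T ∝ 1/√g, so T'/T = √(9.814/9.802) = 1.00061.
In 86400 s of true time the clock registers 86400/1.00061 = 86347.2 s, so it loses 53 s.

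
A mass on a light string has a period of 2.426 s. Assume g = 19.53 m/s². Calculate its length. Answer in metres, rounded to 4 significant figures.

2.912 m

From T = 2π√(L/g), L = gT²/(4π²) = 19.53 × 2.4260²/(4π²) = 2.912 m.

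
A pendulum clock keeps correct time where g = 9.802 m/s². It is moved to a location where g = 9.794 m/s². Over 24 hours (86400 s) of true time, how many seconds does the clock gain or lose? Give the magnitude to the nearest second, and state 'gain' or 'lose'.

The clock's period scales as T ∝ 1/√g, so T'/T = √(9.802/9.794) = 1.00041.
In 86400 s of true time the clock registers 86400/1.00041 = 86364.7 s, so it loses 35 s.

lose 35 s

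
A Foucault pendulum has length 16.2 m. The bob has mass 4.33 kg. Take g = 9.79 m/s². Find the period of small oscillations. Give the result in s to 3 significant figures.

T = 2π√(L/g) = 2π√(16.2/9.79) = 2π × 1.286 = 8.08 s.

8.08 s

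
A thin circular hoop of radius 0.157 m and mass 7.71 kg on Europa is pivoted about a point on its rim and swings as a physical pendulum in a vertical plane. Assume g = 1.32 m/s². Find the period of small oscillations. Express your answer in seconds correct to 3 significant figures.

I_cm = mr² = 0.1900 kg·m². The pivot is at distance d = 0.157 m from the centre of mass.
By the parallel-axis theorem, I = I_cm + md² = 0.1900 + 0.1900 = 0.3801 kg·m².
T = 2π√(I/(mgd)) = 2π√(0.3801/(7.71 × 1.32 × 0.157)) = 3.06 s.

3.06 s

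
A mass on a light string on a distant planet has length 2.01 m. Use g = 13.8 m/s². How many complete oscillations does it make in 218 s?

90

T = 2π√(L/g) = 2π√(2.01/13.8) = 2.398 s.
Number of complete oscillations = ⌊218/2.398⌋ = ⌊90.91⌋ = 90.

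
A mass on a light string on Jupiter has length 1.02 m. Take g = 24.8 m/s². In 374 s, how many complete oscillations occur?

T = 2π√(L/g) = 2π√(1.02/24.8) = 1.274 s.
Number of complete oscillations = ⌊374/1.274⌋ = ⌊293.5⌋ = 293.

293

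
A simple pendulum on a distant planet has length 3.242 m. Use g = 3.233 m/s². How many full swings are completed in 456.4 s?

72

T = 2π√(L/g) = 2π√(3.242/3.233) = 6.2919 s.
Number of complete oscillations = ⌊456.4/6.2919⌋ = ⌊72.537⌋ = 72.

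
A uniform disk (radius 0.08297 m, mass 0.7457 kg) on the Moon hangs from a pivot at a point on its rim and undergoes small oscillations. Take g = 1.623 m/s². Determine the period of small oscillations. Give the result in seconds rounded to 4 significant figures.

I_cm = ½mr² = 0.0025667 kg·m². The pivot is at distance d = 0.08297 m from the centre of mass.
By the parallel-axis theorem, I = I_cm + md² = 0.0025667 + 0.0051334 = 0.0077001 kg·m².
T = 2π√(I/(mgd)) = 2π√(0.0077001/(0.7457 × 1.623 × 0.08297)) = 1.740 s.

1.740 s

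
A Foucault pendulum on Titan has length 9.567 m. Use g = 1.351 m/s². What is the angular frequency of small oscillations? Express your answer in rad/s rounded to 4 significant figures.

ω = √(g/L) = √(1.351/9.567) = 0.3758 rad/s.

0.3758 rad/s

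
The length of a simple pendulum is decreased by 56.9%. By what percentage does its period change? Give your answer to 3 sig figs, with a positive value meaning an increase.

T ∝ √L, so T'/T = √(0.4310) = 0.6565.
Percentage change in T = (0.6565 − 1) × 100% = -34.3%.

-34.3%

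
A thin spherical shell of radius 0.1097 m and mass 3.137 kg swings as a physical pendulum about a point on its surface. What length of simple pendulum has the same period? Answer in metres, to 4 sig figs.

0.1828 m

The equivalent simple-pendulum length is L_eq = I/(md), where I is about the pivot and d = 0.10970 m.
I_cm = (2/3)mR² = 0.025167 kg·m², so I = I_cm + md² = 0.025167 + 0.037751 = 0.062918 kg·m².
L_eq = 0.062918/(3.137 × 0.10970) = 0.1828 m.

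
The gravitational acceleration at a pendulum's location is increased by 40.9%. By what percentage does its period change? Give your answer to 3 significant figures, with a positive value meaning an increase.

T ∝ 1/√g, so T'/T = 1/√(1.409) = 0.8425.
Percentage change in T = (0.8425 − 1) × 100% = -15.8%.

-15.8%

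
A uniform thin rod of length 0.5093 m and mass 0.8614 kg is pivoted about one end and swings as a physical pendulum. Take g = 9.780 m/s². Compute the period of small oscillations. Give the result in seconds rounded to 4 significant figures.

1.171 s

For a physical pendulum T = 2π√(I/(mgd)), with d = 0.25465 m from pivot to centre of mass.
I_cm = mL²/12 = 0.8614 × 0.5093²/12 = 0.018620 kg·m²; I = I_cm + md² = 0.018620 + 0.8614 × 0.25465² = 0.074479 kg·m².
T = 2π√(0.074479/(0.8614 × 9.780 × 0.25465)) = 1.171 s.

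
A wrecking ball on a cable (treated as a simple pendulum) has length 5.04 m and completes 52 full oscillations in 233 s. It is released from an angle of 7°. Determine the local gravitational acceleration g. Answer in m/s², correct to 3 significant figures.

T = 233/52 = 4.481 s.
From T = 2π√(L/g), g = 4π²L/T² = 4π² × 5.04/4.481² = 9.91 m/s².

9.91 m/s²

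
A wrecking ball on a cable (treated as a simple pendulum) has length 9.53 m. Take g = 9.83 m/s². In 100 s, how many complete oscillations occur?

16

T = 2π√(L/g) = 2π√(9.53/9.83) = 6.187 s.
Number of complete oscillations = ⌊100/6.187⌋ = ⌊16.16⌋ = 16.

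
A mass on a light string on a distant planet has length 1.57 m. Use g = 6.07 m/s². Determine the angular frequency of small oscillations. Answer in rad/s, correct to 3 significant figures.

ω = √(g/L) = √(6.07/1.57) = 1.97 rad/s.

1.97 rad/s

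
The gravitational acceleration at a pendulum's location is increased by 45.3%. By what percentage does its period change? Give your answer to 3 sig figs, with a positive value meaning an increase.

-17.0%

T ∝ 1/√g, so T'/T = 1/√(1.453) = 0.8296.
Percentage change in T = (0.8296 − 1) × 100% = -17.0%.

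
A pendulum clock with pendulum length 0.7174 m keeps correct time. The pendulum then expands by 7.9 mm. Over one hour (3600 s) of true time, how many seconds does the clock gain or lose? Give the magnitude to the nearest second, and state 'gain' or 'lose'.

lose 20 s

T ∝ √L, so T'/T = √(0.72530/0.7174) = 1.00549.
In 3600 s of true time the clock registers 3600/1.00549 = 3580.3 s, so it loses 20 s.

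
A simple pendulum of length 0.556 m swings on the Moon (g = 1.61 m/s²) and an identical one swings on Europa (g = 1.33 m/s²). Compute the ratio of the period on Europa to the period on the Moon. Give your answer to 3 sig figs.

1.10

T ∝ 1/√g, so T₂/T₁ = √(g₁/g₂) = √(1.61/1.33) = 1.10.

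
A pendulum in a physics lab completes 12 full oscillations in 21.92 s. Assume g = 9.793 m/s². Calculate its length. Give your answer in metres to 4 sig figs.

T = 21.92/12 = 1.8267 s.
From T = 2π√(L/g), L = gT²/(4π²) = 9.793 × 1.8267²/(4π²) = 0.8277 m.

0.8277 m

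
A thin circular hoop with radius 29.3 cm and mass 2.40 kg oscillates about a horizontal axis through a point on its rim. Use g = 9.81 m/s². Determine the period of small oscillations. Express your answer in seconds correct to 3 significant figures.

1.54 s

I_cm = mr² = 0.2060 kg·m². The pivot is at distance d = 0.293 m from the centre of mass.
By the parallel-axis theorem, I = I_cm + md² = 0.2060 + 0.2060 = 0.4121 kg·m².
T = 2π√(I/(mgd)) = 2π√(0.4121/(2.40 × 9.81 × 0.293)) = 1.54 s.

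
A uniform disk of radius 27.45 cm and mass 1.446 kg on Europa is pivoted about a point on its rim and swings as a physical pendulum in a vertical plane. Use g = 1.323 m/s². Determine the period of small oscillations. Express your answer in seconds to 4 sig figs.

I_cm = ½mr² = 0.054478 kg·m². The pivot is at distance d = 0.2745 m from the centre of mass.
By the parallel-axis theorem, I = I_cm + md² = 0.054478 + 0.10896 = 0.16343 kg·m².
T = 2π√(I/(mgd)) = 2π√(0.16343/(1.446 × 1.323 × 0.2745)) = 3.505 s.

3.505 s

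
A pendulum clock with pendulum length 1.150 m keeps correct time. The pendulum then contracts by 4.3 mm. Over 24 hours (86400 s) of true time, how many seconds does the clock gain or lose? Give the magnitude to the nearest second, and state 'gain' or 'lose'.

T ∝ √L, so T'/T = √(1.14570/1.150) = 0.998129.
In 86400 s of true time the clock registers 86400/0.998129 = 86562.0 s, so it gains 162 s.

gain 162 s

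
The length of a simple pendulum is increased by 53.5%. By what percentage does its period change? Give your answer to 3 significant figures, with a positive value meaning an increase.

23.9%

T ∝ √L, so T'/T = √(1.535) = 1.239.
Percentage change in T = (1.239 − 1) × 100% = 23.9%.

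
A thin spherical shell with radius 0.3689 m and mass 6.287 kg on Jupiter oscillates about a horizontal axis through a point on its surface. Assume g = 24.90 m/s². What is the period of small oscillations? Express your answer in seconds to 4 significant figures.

I_cm = (2/3)mr² = 0.57039 kg·m². The pivot is at distance d = 0.3689 m from the centre of mass.
By the parallel-axis theorem, I = I_cm + md² = 0.57039 + 0.85558 = 1.4260 kg·m².
T = 2π√(I/(mgd)) = 2π√(1.4260/(6.287 × 24.90 × 0.3689)) = 0.9873 s.

0.9873 s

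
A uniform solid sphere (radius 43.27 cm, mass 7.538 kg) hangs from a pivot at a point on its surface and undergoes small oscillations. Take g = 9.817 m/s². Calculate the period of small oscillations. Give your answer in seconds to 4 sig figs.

I_cm = (2/5)mr² = 0.56453 kg·m². The pivot is at distance d = 0.4327 m from the centre of mass.
By the parallel-axis theorem, I = I_cm + md² = 0.56453 + 1.4113 = 1.9759 kg·m².
T = 2π√(I/(mgd)) = 2π√(1.9759/(7.538 × 9.817 × 0.4327)) = 1.561 s.

1.561 s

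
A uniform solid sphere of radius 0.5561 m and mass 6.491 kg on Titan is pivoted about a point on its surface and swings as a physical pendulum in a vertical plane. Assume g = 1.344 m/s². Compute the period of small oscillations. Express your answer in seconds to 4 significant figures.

4.782 s

I_cm = (2/5)mr² = 0.80293 kg·m². The pivot is at distance d = 0.5561 m from the centre of mass.
By the parallel-axis theorem, I = I_cm + md² = 0.80293 + 2.0073 = 2.8103 kg·m².
T = 2π√(I/(mgd)) = 2π√(2.8103/(6.491 × 1.344 × 0.5561)) = 4.782 s.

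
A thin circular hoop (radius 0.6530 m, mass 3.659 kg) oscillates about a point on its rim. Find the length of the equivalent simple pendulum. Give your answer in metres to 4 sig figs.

1.306 m

The equivalent simple-pendulum length is L_eq = I/(md), where I is about the pivot and d = 0.65300 m.
I_cm = mR² = 1.5602 kg·m², so I = I_cm + md² = 1.5602 + 1.5602 = 3.1205 kg·m².
L_eq = 3.1205/(3.659 × 0.65300) = 1.306 m.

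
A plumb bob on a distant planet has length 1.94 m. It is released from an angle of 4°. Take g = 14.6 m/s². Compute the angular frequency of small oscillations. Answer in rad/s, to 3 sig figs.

ω = √(g/L) = √(14.6/1.94) = 2.74 rad/s.

2.74 rad/s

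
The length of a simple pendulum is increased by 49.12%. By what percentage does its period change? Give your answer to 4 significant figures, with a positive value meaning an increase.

22.11%

T ∝ √L, so T'/T = √(1.4912) = 1.2211.
Percentage change in T = (1.2211 − 1) × 100% = 22.11%.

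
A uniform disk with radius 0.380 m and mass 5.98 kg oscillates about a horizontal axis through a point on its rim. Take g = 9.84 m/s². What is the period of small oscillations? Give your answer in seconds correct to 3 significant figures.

I_cm = ½mr² = 0.4318 kg·m². The pivot is at distance d = 0.380 m from the centre of mass.
By the parallel-axis theorem, I = I_cm + md² = 0.4318 + 0.8635 = 1.295 kg·m².
T = 2π√(I/(mgd)) = 2π√(1.295/(5.98 × 9.84 × 0.380)) = 1.51 s.

1.51 s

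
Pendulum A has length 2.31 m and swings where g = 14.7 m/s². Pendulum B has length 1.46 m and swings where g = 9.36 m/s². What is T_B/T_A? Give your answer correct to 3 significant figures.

T = 2π√(L/g), so T_B/T_A = √((L_B/g_B)/(L_A/g_A)) = √((1.46/9.36)/(2.31/14.7)) = 0.996.

0.996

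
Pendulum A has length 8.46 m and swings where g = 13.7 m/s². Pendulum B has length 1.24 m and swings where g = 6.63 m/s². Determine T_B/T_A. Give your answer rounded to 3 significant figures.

T = 2π√(L/g), so T_B/T_A = √((L_B/g_B)/(L_A/g_A)) = √((1.24/6.63)/(8.46/13.7)) = 0.550.

0.550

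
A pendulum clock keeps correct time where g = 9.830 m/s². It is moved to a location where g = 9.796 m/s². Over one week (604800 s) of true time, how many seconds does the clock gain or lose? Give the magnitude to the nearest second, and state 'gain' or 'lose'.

lose 1047 s

The clock's period scales as T ∝ 1/√g, so T'/T = √(9.830/9.796) = 1.00173.
In 604800 s of true time the clock registers 604800/1.00173 = 603753.2 s, so it loses 1047 s.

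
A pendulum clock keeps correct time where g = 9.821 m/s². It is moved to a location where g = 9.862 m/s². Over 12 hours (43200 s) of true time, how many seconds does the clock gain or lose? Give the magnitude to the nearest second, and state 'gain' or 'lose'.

The clock's period scales as T ∝ 1/√g, so T'/T = √(9.821/9.862) = 0.997919.
In 43200 s of true time the clock registers 43200/0.997919 = 43290.1 s, so it gains 90 s.

gain 90 s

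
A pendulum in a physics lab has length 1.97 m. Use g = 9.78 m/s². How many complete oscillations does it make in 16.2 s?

T = 2π√(L/g) = 2π√(1.97/9.78) = 2.820 s.
Number of complete oscillations = ⌊16.2/2.820⌋ = ⌊5.745⌋ = 5.

5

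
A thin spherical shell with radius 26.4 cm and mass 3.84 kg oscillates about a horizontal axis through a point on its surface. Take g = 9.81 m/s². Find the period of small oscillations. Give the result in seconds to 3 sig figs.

1.33 s

I_cm = (2/3)mr² = 0.1784 kg·m². The pivot is at distance d = 0.264 m from the centre of mass.
By the parallel-axis theorem, I = I_cm + md² = 0.1784 + 0.2676 = 0.4461 kg·m².
T = 2π√(I/(mgd)) = 2π√(0.4461/(3.84 × 9.81 × 0.264)) = 1.33 s.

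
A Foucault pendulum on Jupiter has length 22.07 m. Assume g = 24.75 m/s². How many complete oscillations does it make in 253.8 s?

T = 2π√(L/g) = 2π√(22.07/24.75) = 5.9333 s.
Number of complete oscillations = ⌊253.8/5.9333⌋ = ⌊42.776⌋ = 42.

42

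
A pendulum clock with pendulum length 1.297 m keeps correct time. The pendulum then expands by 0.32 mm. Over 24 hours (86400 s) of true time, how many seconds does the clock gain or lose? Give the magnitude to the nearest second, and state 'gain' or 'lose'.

lose 11 s

T ∝ √L, so T'/T = √(1.29732/1.297) = 1.00012.
In 86400 s of true time the clock registers 86400/1.00012 = 86389.3 s, so it loses 11 s.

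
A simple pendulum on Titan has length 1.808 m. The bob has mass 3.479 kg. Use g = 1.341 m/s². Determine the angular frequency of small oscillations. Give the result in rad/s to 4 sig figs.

ω = √(g/L) = √(1.341/1.808) = 0.8612 rad/s.

0.8612 rad/s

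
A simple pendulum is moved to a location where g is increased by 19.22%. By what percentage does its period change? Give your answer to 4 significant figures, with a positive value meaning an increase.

T ∝ 1/√g, so T'/T = 1/√(1.1922) = 0.91585.
Percentage change in T = (0.91585 − 1) × 100% = -8.415%.

-8.415%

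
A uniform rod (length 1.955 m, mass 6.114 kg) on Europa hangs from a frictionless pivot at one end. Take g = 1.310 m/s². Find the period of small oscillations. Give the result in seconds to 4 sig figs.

For a physical pendulum T = 2π√(I/(mgd)), with d = 0.97750 m from pivot to centre of mass.
I_cm = mL²/12 = 6.114 × 1.955²/12 = 1.9473 kg·m²; I = I_cm + md² = 1.9473 + 6.114 × 0.97750² = 7.7893 kg·m².
T = 2π√(7.7893/(6.114 × 1.310 × 0.97750)) = 6.267 s.

6.267 s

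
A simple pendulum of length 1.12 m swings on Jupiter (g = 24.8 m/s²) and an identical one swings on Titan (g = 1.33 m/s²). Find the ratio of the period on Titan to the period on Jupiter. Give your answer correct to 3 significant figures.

4.32

T ∝ 1/√g, so T₂/T₁ = √(g₁/g₂) = √(24.8/1.33) = 4.32.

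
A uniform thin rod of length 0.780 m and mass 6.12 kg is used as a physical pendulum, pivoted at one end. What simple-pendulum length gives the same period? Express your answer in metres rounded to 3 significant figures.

0.520 m

The equivalent simple-pendulum length is L_eq = I/(md), where I is about the pivot and d = 0.3900 m.
I_cm = (1/12)mL² = 0.3103 kg·m², so I = I_cm + md² = 0.3103 + 0.9309 = 1.241 kg·m².
L_eq = 1.241/(6.12 × 0.3900) = 0.520 m.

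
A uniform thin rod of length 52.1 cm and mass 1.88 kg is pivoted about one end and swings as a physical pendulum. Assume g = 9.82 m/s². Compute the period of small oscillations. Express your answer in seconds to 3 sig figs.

1.18 s

For a physical pendulum T = 2π√(I/(mgd)), with d = 0.2605 m from pivot to centre of mass.
I_cm = mL²/12 = 1.88 × 0.521²/12 = 0.04253 kg·m²; I = I_cm + md² = 0.04253 + 1.88 × 0.2605² = 0.1701 kg·m².
T = 2π√(0.1701/(1.88 × 9.82 × 0.2605)) = 1.18 s.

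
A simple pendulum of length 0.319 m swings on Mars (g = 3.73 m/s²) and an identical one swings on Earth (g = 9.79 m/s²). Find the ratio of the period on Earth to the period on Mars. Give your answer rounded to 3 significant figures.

T ∝ 1/√g, so T₂/T₁ = √(g₁/g₂) = √(3.73/9.79) = 0.617.

0.617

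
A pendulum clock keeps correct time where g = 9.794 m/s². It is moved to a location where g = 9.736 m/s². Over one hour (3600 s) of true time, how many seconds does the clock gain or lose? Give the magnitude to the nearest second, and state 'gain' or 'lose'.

lose 11 s

The clock's period scales as T ∝ 1/√g, so T'/T = √(9.794/9.736) = 1.00297.
In 3600 s of true time the clock registers 3600/1.00297 = 3589.3 s, so it loses 11 s.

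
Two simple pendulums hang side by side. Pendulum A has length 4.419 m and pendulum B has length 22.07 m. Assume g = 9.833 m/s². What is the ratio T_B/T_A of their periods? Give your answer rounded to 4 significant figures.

2.235

T ∝ √L, so T_B/T_A = √(L_B/L_A) = √(22.07/4.419) = 2.235.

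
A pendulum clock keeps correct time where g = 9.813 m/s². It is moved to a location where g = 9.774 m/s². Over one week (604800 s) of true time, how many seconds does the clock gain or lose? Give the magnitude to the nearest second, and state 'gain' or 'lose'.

The clock's period scales as T ∝ 1/√g, so T'/T = √(9.813/9.774) = 1.00199.
In 604800 s of true time the clock registers 604800/1.00199 = 603597.0 s, so it loses 1203 s.

lose 1203 s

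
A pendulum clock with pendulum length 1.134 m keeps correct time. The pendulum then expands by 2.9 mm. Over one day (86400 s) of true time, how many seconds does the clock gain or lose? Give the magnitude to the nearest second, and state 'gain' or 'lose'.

T ∝ √L, so T'/T = √(1.13690/1.134) = 1.00128.
In 86400 s of true time the clock registers 86400/1.00128 = 86289.7 s, so it loses 110 s.

lose 110 s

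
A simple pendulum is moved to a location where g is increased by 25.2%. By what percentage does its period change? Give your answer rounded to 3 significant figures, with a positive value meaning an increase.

-10.6%

T ∝ 1/√g, so T'/T = 1/√(1.252) = 0.8937.
Percentage change in T = (0.8937 − 1) × 100% = -10.6%.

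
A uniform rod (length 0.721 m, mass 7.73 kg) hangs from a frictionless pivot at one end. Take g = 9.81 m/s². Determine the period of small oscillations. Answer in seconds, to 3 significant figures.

1.39 s

For a physical pendulum T = 2π√(I/(mgd)), with d = 0.3605 m from pivot to centre of mass.
I_cm = mL²/12 = 7.73 × 0.721²/12 = 0.3349 kg·m²; I = I_cm + md² = 0.3349 + 7.73 × 0.3605² = 1.339 kg·m².
T = 2π√(1.339/(7.73 × 9.81 × 0.3605)) = 1.39 s.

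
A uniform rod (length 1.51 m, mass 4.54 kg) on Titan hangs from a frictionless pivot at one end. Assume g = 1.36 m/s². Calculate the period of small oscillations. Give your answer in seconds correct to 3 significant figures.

5.41 s

For a physical pendulum T = 2π√(I/(mgd)), with d = 0.7550 m from pivot to centre of mass.
I_cm = mL²/12 = 4.54 × 1.51²/12 = 0.8626 kg·m²; I = I_cm + md² = 0.8626 + 4.54 × 0.7550² = 3.451 kg·m².
T = 2π√(3.451/(4.54 × 1.36 × 0.7550)) = 5.41 s.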